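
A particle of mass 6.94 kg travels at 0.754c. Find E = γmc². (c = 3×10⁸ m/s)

γ = 1/√(1 - 0.754²) = 1.5224
mc² = 6.94 × (3×10⁸)² = 6.246×10¹⁷ J
E = γmc² = 1.5224 × 6.246×10¹⁷ = 9.509×10¹⁷ J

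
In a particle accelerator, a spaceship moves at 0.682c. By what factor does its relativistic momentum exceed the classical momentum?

p_rel = γmv, p_class = mv
Ratio = γ = 1/√(1 - 0.682²)
= 1/√(0.534876) = 1.367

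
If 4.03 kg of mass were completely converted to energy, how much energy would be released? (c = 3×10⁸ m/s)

Using E = mc²:
c² = (3×10⁸)² = 9×10¹⁶ m²/s²
E = 4.03 × 9×10¹⁶ = 3.627×10¹⁷ J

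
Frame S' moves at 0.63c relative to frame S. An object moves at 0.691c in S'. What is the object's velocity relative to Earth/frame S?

u = (u' + v)/(1 + u'v/c²)
Numerator: 0.691 + 0.63 = 1.321
Denominator: 1 + 0.43533 = 1.43533
u = 1.321/1.43533 = 0.9203c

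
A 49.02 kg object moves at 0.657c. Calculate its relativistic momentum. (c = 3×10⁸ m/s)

γ = 1/√(1 - 0.657²) = 1.3265
v = 0.657 × 3×10⁸ = 1.971×10⁸ m/s
p = γmv = 1.3265 × 49.02 × 1.971×10⁸ = 1.282×10¹⁰ kg·m/s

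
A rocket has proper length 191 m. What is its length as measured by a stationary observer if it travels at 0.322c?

Proper length L₀ = 191 m
γ = 1/√(1 - 0.322²) = 1.0563
L = L₀/γ = 191/1.0563 = 180.8 m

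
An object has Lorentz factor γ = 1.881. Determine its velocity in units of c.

From γ = 1/√(1 - v²/c²):
1/γ² = 1/1.881² = 0.2826
v²/c² = 1 - 0.2826 = 0.7174
v/c = √(0.7174) = 0.8470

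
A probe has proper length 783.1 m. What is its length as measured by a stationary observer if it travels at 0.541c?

Proper length L₀ = 783.1 m
γ = 1/√(1 - 0.541²) = 1.189
L = L₀/γ = 783.1/1.189 = 658.6 m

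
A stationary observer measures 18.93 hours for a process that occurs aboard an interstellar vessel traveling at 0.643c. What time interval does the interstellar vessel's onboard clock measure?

Dilated time Δt = 18.93 hours
γ = 1/√(1 - 0.643²) = 1.3057
Δt₀ = Δt/γ = 18.93/1.3057 = 14.50 hours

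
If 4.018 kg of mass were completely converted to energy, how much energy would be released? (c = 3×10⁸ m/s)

Using E = mc²:
c² = (3×10⁸)² = 9×10¹⁶ m²/s²
E = 4.018 × 9×10¹⁶ = 3.616×10¹⁷ J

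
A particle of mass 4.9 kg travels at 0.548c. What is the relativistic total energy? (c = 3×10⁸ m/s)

γ = 1/√(1 - 0.548²) = 1.1955
mc² = 4.9 × (3×10⁸)² = 4.410×10¹⁷ J
E = γmc² = 1.1955 × 4.410×10¹⁷ = 5.272×10¹⁷ J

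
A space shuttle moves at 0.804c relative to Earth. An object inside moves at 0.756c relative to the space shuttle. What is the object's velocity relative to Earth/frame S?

u = (u' + v)/(1 + u'v/c²)
Numerator: 0.756 + 0.804 = 1.56
Denominator: 1 + 0.607824 = 1.607824
u = 1.56/1.607824 = 0.9703c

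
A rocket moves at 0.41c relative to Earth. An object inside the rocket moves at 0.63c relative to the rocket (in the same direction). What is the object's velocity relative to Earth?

u = (u' + v)/(1 + u'v/c²)
Numerator: 0.63 + 0.41 = 1.04
Denominator: 1 + 0.2583 = 1.2583
u = 1.04/1.2583 = 0.8265c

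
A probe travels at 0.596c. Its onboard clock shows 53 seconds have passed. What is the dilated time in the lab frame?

Proper time Δt₀ = 53 seconds
γ = 1/√(1 - 0.596²) = 1.24535
Δt = γΔt₀ = 1.24535 × 53 = 66.00 seconds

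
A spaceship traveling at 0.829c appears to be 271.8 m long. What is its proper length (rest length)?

Contracted length L = 271.8 m
γ = 1/√(1 - 0.829²) = 1.788
L₀ = γL = 1.788 × 271.8 = 486.0 m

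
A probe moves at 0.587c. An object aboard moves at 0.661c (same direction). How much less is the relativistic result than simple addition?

Classical: u' + v = 0.661 + 0.587 = 1.248c
Relativistic: u = (0.661 + 0.587)/(1 + 0.388007) = 1.248/1.388007 = 0.8991c
Difference: 1.248 - 0.8991 = 0.3489c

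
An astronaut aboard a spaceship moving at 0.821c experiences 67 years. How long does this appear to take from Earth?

Proper time Δt₀ = 67 years
γ = 1/√(1 - 0.821²) = 1.752
Δt = γΔt₀ = 1.752 × 67 = 117.4 years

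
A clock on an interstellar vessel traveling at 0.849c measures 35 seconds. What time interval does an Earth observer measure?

Proper time Δt₀ = 35 seconds
γ = 1/√(1 - 0.849²) = 1.8925
Δt = γΔt₀ = 1.8925 × 35 = 66.24 seconds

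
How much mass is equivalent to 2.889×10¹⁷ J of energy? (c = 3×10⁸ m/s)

From E = mc², we get m = E/c²
c² = (3×10⁸)² = 9×10¹⁶ m²/s²
m = 2.889×10¹⁷ / 9×10¹⁶ = 3.210 kg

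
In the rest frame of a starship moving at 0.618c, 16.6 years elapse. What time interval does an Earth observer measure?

Proper time Δt₀ = 16.6 years
γ = 1/√(1 - 0.618²) = 1.27198
Δt = γΔt₀ = 1.27198 × 16.6 = 21.11 years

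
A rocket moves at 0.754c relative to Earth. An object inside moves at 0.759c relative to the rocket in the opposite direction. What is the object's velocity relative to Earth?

Object's velocity in rocket frame is u' = -0.759c
u = (u' + v)/(1 + u'v/c²) = (v - 0.759)/(1 - 0.759·v/c²)
Numerator: 0.754 - 0.759 = -0.005
Denominator: 1 - 0.572286 = 0.427714
u = -0.005/0.427714 = -0.01169c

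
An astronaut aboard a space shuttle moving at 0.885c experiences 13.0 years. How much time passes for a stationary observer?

Proper time Δt₀ = 13.0 years
γ = 1/√(1 - 0.885²) = 2.148
Δt = γΔt₀ = 2.148 × 13.0 = 27.92 years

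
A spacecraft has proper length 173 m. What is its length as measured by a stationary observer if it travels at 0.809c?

Proper length L₀ = 173 m
γ = 1/√(1 - 0.809²) = 1.701
L = L₀/γ = 173/1.701 = 101.7 m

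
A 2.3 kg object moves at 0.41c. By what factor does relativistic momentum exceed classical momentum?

p_rel = γmv, p_class = mv
Ratio = γ = 1/√(1 - 0.41²) = 1.096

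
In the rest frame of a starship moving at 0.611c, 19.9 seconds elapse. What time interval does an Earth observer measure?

Proper time Δt₀ = 19.9 seconds
γ = 1/√(1 - 0.611²) = 1.2632
Δt = γΔt₀ = 1.2632 × 19.9 = 25.14 seconds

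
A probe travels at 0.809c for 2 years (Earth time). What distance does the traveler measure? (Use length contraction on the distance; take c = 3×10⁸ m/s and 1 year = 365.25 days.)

Earth distance: d = v × t = 0.809c × 2 yr = 1.5318×10¹⁶ m
γ = 1.7012
d' = d/γ = 1.5318×10¹⁶/1.7012 = 9.004×10¹⁵ m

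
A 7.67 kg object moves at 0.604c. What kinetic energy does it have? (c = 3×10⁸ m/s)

γ = 1/√(1 - 0.604²) = 1.2547
γ - 1 = 0.2547
KE = (γ-1)mc² = 0.2547 × 7.67 × (3×10⁸)² = 1.758×10¹⁷ J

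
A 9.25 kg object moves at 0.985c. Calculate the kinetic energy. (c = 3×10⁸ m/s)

γ = 1/√(1 - 0.985²) = 5.795
γ - 1 = 4.795
KE = (γ-1)mc² = 4.795 × 9.25 × (3×10⁸)² = 3.992×10¹⁸ J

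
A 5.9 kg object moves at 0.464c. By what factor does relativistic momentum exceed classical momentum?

p_rel = γmv, p_class = mv
Ratio = γ = 1/√(1 - 0.464²) = 1.129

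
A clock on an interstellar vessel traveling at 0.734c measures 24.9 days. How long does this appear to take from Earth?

Proper time Δt₀ = 24.9 days
γ = 1/√(1 - 0.734²) = 1.4724
Δt = γΔt₀ = 1.4724 × 24.9 = 36.66 days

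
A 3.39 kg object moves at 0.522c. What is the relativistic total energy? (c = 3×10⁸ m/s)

γ = 1/√(1 - 0.522²) = 1.1724
mc² = 3.39 × (3×10⁸)² = 3.051×10¹⁷ J
E = γmc² = 1.1724 × 3.051×10¹⁷ = 3.577×10¹⁷ J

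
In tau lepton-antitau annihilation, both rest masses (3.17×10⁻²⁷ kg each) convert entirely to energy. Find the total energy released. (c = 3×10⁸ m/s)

Both particles have the same rest mass, so total mass = 2m
E = 2m·c² = 2 × 3.17×10⁻²⁷ × (3×10⁸)²
= 2 × 3.17×10⁻²⁷ × 9×10¹⁶
= 5.706×10⁻¹⁰ J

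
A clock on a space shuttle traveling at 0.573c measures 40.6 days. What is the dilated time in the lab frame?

Proper time Δt₀ = 40.6 days
γ = 1/√(1 - 0.573²) = 1.2202
Δt = γΔt₀ = 1.2202 × 40.6 = 49.54 days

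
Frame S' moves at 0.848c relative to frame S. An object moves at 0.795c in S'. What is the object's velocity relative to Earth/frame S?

u = (u' + v)/(1 + u'v/c²)
Numerator: 0.795 + 0.848 = 1.643
Denominator: 1 + 0.67416 = 1.67416
u = 1.643/1.67416 = 0.9814c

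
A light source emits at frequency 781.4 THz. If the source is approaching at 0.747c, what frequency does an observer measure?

β = v/c = 0.747
(1+β)/(1-β) = 1.747/0.253 = 6.9051
Doppler factor = √(6.9051) = 2.6278
f_obs = 781.4 × 2.6278 = 2053 THz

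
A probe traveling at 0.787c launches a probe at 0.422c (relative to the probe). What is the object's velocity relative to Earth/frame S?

u = (u' + v)/(1 + u'v/c²)
Numerator: 0.422 + 0.787 = 1.209
Denominator: 1 + 0.332114 = 1.332114
u = 1.209/1.332114 = 0.9076c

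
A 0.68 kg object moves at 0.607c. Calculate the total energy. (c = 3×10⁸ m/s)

γ = 1/√(1 - 0.607²) = 1.2583
mc² = 0.68 × (3×10⁸)² = 6.120×10¹⁶ J
E = γmc² = 1.2583 × 6.120×10¹⁶ = 7.701×10¹⁶ J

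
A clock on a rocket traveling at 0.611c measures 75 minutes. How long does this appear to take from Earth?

Proper time Δt₀ = 75 minutes
γ = 1/√(1 - 0.611²) = 1.2632
Δt = γΔt₀ = 1.2632 × 75 = 94.74 minutes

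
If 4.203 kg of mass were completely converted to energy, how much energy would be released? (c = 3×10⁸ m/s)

Using E = mc²:
c² = (3×10⁸)² = 9×10¹⁶ m²/s²
E = 4.203 × 9×10¹⁶ = 3.783×10¹⁷ J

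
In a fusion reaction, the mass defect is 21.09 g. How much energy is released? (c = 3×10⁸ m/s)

Convert mass defect: Δm = 21.09 g = 0.02109 kg
E = Δm·c² = 0.02109 × (3×10⁸)²
= 0.02109 × 9×10¹⁶ = 1.898×10¹⁵ J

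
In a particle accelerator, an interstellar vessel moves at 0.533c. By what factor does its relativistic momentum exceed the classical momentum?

p_rel = γmv, p_class = mv
Ratio = γ = 1/√(1 - 0.533²)
= 1/√(0.715911) = 1.182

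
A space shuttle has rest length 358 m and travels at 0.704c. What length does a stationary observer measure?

Proper length L₀ = 358 m
γ = 1/√(1 - 0.704²) = 1.408
L = L₀/γ = 358/1.408 = 254.3 m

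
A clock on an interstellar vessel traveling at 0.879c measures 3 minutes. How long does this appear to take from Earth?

Proper time Δt₀ = 3 minutes
γ = 1/√(1 - 0.879²) = 2.0972
Δt = γΔt₀ = 2.0972 × 3 = 6.292 minutes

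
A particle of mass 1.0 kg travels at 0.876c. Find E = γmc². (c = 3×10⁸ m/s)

γ = 1/√(1 - 0.876²) = 2.073
mc² = 1.0 × (3×10⁸)² = 9.000×10¹⁶ J
E = γmc² = 2.073 × 9.000×10¹⁶ = 1.866×10¹⁷ J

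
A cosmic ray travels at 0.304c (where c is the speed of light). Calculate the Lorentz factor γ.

v/c = 0.304, so (v/c)² = 0.092416
1 - (v/c)² = 0.907584
γ = 1/√(0.907584) = 1.050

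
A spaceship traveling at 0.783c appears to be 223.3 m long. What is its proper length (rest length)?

Contracted length L = 223.3 m
γ = 1/√(1 - 0.783²) = 1.6077
L₀ = γL = 1.6077 × 223.3 = 359.0 m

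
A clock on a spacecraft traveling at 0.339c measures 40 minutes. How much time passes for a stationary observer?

Proper time Δt₀ = 40 minutes
γ = 1/√(1 - 0.339²) = 1.063
Δt = γΔt₀ = 1.063 × 40 = 42.52 minutes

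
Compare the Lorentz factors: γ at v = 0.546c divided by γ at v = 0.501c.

γ₁ = 1/√(1 - 0.546²) = 1.1936
γ₂ = 1/√(1 - 0.501²) = 1.1555
γ₁/γ₂ = 1.1936/1.1555 = 1.033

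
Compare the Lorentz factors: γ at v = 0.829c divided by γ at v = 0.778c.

γ₁ = 1/√(1 - 0.829²) = 1.788
γ₂ = 1/√(1 - 0.778²) = 1.592
γ₁/γ₂ = 1.788/1.592 = 1.123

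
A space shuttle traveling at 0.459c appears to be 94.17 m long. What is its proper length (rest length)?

Contracted length L = 94.17 m
γ = 1/√(1 - 0.459²) = 1.126
L₀ = γL = 1.126 × 94.17 = 106.0 m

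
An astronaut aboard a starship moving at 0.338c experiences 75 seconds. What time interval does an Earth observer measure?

Proper time Δt₀ = 75 seconds
γ = 1/√(1 - 0.338²) = 1.0625
Δt = γΔt₀ = 1.0625 × 75 = 79.69 seconds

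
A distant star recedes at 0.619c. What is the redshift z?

β = 0.619
(1+β)/(1-β) = 1.619/0.381 = 4.249
√(4.249) = 2.061
z = 2.061 - 1 = 1.061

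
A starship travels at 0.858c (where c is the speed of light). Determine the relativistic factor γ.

v/c = 0.858, so (v/c)² = 0.736164
1 - (v/c)² = 0.263836
γ = 1/√(0.263836) = 1.947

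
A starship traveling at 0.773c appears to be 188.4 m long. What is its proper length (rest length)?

Contracted length L = 188.4 m
γ = 1/√(1 - 0.773²) = 1.5763
L₀ = γL = 1.5763 × 188.4 = 297.0 m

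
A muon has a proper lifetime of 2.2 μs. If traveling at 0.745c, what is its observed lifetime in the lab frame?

Proper lifetime τ₀ = 2.2 μs
γ = 1/√(1 - 0.745²) = 1.499
τ = γτ₀ = 1.499 × 2.2 μs = 3.298 μs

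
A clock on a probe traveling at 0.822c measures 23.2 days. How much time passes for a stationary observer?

Proper time Δt₀ = 23.2 days
γ = 1/√(1 - 0.822²) = 1.756
Δt = γΔt₀ = 1.756 × 23.2 = 40.74 days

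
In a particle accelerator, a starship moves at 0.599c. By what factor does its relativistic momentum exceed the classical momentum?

p_rel = γmv, p_class = mv
Ratio = γ = 1/√(1 - 0.599²)
= 1/√(0.641199) = 1.249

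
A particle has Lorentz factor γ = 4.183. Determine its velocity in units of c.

From γ = 1/√(1 - v²/c²):
1/γ² = 1/4.183² = 0.057151
v²/c² = 1 - 0.057151 = 0.9428
v/c = √(0.9428) = 0.9710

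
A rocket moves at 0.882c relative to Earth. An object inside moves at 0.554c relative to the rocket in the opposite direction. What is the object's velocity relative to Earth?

Object's velocity in rocket frame is u' = -0.554c
u = (u' + v)/(1 + u'v/c²) = (v - 0.554)/(1 - 0.554·v/c²)
Numerator: 0.882 - 0.554 = 0.328
Denominator: 1 - 0.488628 = 0.511372
u = 0.328/0.511372 = 0.6414c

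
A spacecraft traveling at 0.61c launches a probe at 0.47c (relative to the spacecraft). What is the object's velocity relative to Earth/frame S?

u = (u' + v)/(1 + u'v/c²)
Numerator: 0.47 + 0.61 = 1.08
Denominator: 1 + 0.2867 = 1.2867
u = 1.08/1.2867 = 0.8394c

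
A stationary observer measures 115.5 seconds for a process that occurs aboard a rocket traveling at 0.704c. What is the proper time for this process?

Dilated time Δt = 115.5 seconds
γ = 1/√(1 - 0.704²) = 1.408
Δt₀ = Δt/γ = 115.5/1.408 = 82.03 seconds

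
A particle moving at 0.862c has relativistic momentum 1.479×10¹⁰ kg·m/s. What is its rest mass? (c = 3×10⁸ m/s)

γ = 1/√(1 - 0.862²) = 1.973
v = 0.862 × 3×10⁸ = 2.586×10⁸ m/s
m = p/(γv) = 1.479×10¹⁰/(1.973 × 2.586×10⁸) = 28.99 kg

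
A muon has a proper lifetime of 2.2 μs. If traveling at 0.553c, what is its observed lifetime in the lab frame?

Proper lifetime τ₀ = 2.2 μs
γ = 1/√(1 - 0.553²) = 1.200
τ = γτ₀ = 1.200 × 2.2 μs = 2.640 μs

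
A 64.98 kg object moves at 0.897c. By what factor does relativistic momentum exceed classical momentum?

p_rel = γmv, p_class = mv
Ratio = γ = 1/√(1 - 0.897²) = 2.262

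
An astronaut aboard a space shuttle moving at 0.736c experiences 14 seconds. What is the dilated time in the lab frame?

Proper time Δt₀ = 14 seconds
γ = 1/√(1 - 0.736²) = 1.477
Δt = γΔt₀ = 1.477 × 14 = 20.68 seconds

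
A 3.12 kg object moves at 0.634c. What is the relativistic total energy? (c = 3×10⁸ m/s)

γ = 1/√(1 - 0.634²) = 1.293
mc² = 3.12 × (3×10⁸)² = 2.808×10¹⁷ J
E = γmc² = 1.293 × 2.808×10¹⁷ = 3.631×10¹⁷ J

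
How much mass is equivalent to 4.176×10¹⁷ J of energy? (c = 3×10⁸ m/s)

From E = mc², we get m = E/c²
c² = (3×10⁸)² = 9×10¹⁶ m²/s²
m = 4.176×10¹⁷ / 9×10¹⁶ = 4.640 kg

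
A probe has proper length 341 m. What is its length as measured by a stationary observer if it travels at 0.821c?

Proper length L₀ = 341 m
γ = 1/√(1 - 0.821²) = 1.7515
L = L₀/γ = 341/1.7515 = 194.7 m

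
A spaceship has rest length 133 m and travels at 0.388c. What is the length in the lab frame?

Proper length L₀ = 133 m
γ = 1/√(1 - 0.388²) = 1.085
L = L₀/γ = 133/1.085 = 122.6 m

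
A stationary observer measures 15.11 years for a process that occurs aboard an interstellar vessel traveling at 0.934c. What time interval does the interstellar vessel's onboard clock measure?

Dilated time Δt = 15.11 years
γ = 1/√(1 - 0.934²) = 2.799
Δt₀ = Δt/γ = 15.11/2.799 = 5.398 years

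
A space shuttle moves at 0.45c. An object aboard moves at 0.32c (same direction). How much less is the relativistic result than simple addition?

Classical: u' + v = 0.32 + 0.45 = 0.77c
Relativistic: u = (0.32 + 0.45)/(1 + 0.144) = 0.77/1.144 = 0.67308c
Difference: 0.77 - 0.67308 = 0.09692c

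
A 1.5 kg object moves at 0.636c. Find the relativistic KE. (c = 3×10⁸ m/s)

γ = 1/√(1 - 0.636²) = 1.29586
γ - 1 = 0.29586
KE = (γ-1)mc² = 0.29586 × 1.5 × (3×10⁸)² = 3.994×10¹⁶ J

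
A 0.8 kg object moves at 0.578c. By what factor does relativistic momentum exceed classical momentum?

p_rel = γmv, p_class = mv
Ratio = γ = 1/√(1 - 0.578²) = 1.225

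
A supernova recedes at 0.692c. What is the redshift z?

β = 0.692
(1+β)/(1-β) = 1.692/0.308 = 5.494
√(5.494) = 2.344
z = 2.344 - 1 = 1.344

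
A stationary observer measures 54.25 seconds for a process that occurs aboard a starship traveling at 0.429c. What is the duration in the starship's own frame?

Dilated time Δt = 54.25 seconds
γ = 1/√(1 - 0.429²) = 1.10705
Δt₀ = Δt/γ = 54.25/1.10705 = 49.00 seconds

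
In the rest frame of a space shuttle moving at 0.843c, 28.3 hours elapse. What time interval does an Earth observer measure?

Proper time Δt₀ = 28.3 hours
γ = 1/√(1 - 0.843²) = 1.859
Δt = γΔt₀ = 1.859 × 28.3 = 52.61 hours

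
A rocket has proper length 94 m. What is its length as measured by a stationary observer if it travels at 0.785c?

Proper length L₀ = 94 m
γ = 1/√(1 - 0.785²) = 1.6142
L = L₀/γ = 94/1.6142 = 58.23 m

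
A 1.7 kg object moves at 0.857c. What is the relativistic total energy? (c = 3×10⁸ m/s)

γ = 1/√(1 - 0.857²) = 1.9406
mc² = 1.7 × (3×10⁸)² = 1.530×10¹⁷ J
E = γmc² = 1.9406 × 1.530×10¹⁷ = 2.969×10¹⁷ J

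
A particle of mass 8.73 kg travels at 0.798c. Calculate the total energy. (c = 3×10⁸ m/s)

γ = 1/√(1 - 0.798²) = 1.6593
mc² = 8.73 × (3×10⁸)² = 7.857×10¹⁷ J
E = γmc² = 1.6593 × 7.857×10¹⁷ = 1.304×10¹⁸ J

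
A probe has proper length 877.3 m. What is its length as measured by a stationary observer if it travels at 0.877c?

Proper length L₀ = 877.3 m
γ = 1/√(1 - 0.877²) = 2.0812
L = L₀/γ = 877.3/2.0812 = 421.5 m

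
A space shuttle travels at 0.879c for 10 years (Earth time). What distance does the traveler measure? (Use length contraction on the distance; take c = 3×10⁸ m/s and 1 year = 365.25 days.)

Earth distance: d = v × t = 0.879c × 10 yr = 8.3217×10¹⁶ m
γ = 2.0972
d' = d/γ = 8.3217×10¹⁶/2.0972 = 3.968×10¹⁶ m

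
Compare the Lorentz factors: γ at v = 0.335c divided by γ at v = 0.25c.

γ₁ = 1/√(1 - 0.335²) = 1.0613
γ₂ = 1/√(1 - 0.25²) = 1.0328
γ₁/γ₂ = 1.0613/1.0328 = 1.028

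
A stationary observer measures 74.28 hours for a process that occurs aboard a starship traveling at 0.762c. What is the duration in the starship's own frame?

Dilated time Δt = 74.28 hours
γ = 1/√(1 - 0.762²) = 1.5442
Δt₀ = Δt/γ = 74.28/1.5442 = 48.10 hours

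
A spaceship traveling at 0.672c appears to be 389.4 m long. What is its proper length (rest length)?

Contracted length L = 389.4 m
γ = 1/√(1 - 0.672²) = 1.3503
L₀ = γL = 1.3503 × 389.4 = 525.8 m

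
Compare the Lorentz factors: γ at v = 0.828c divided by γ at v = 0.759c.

γ₁ = 1/√(1 - 0.828²) = 1.783
γ₂ = 1/√(1 - 0.759²) = 1.536
γ₁/γ₂ = 1.783/1.536 = 1.161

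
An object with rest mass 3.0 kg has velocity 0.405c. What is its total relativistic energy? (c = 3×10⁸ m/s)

γ = 1/√(1 - 0.405²) = 1.0937
mc² = 3.0 × (3×10⁸)² = 2.700×10¹⁷ J
E = γmc² = 1.0937 × 2.700×10¹⁷ = 2.953×10¹⁷ J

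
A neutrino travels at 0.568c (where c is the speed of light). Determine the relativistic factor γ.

v/c = 0.568, so (v/c)² = 0.322624
1 - (v/c)² = 0.677376
γ = 1/√(0.677376) = 1.215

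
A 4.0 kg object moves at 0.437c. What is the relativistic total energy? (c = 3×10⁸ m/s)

γ = 1/√(1 - 0.437²) = 1.1118
mc² = 4.0 × (3×10⁸)² = 3.600×10¹⁷ J
E = γmc² = 1.1118 × 3.600×10¹⁷ = 4.002×10¹⁷ J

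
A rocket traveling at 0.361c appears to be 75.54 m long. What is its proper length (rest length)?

Contracted length L = 75.54 m
γ = 1/√(1 - 0.361²) = 1.0723
L₀ = γL = 1.0723 × 75.54 = 81.00 m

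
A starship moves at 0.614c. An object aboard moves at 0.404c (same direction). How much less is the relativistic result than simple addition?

Classical: u' + v = 0.404 + 0.614 = 1.018c
Relativistic: u = (0.404 + 0.614)/(1 + 0.248056) = 1.018/1.248056 = 0.8157c
Difference: 1.018 - 0.8157 = 0.2023c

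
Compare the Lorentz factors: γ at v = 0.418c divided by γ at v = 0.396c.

γ₁ = 1/√(1 - 0.418²) = 1.101
γ₂ = 1/√(1 - 0.396²) = 1.089
γ₁/γ₂ = 1.101/1.089 = 1.011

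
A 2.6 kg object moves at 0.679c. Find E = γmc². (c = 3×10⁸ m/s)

γ = 1/√(1 - 0.679²) = 1.362
mc² = 2.6 × (3×10⁸)² = 2.340×10¹⁷ J
E = γmc² = 1.362 × 2.340×10¹⁷ = 3.187×10¹⁷ J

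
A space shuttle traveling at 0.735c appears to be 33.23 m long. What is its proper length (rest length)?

Contracted length L = 33.23 m
γ = 1/√(1 - 0.735²) = 1.475
L₀ = γL = 1.475 × 33.23 = 49.01 m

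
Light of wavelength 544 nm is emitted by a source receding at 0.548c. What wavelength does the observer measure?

β = 0.548
Wavelength Doppler factor = √(1.548/0.452) = √(3.425) = 1.851
λ_obs = 544 × 1.851 = 1007 nm (redshift)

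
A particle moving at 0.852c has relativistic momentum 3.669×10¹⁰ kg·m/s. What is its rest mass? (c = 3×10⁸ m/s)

γ = 1/√(1 - 0.852²) = 1.910
v = 0.852 × 3×10⁸ = 2.556×10⁸ m/s
m = p/(γv) = 3.669×10¹⁰/(1.910 × 2.556×10⁸) = 75.15 kg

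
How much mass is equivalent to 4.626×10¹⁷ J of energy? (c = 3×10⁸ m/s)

From E = mc², we get m = E/c²
c² = (3×10⁸)² = 9×10¹⁶ m²/s²
m = 4.626×10¹⁷ / 9×10¹⁶ = 5.140 kg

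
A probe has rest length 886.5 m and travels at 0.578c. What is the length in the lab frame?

Proper length L₀ = 886.5 m
γ = 1/√(1 - 0.578²) = 1.2254
L = L₀/γ = 886.5/1.2254 = 723.4 m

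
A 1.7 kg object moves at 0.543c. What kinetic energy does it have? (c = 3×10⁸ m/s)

γ = 1/√(1 - 0.543²) = 1.19086
γ - 1 = 0.19086
KE = (γ-1)mc² = 0.19086 × 1.7 × (3×10⁸)² = 2.920×10¹⁶ J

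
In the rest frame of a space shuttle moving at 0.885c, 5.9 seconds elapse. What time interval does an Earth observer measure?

Proper time Δt₀ = 5.9 seconds
γ = 1/√(1 - 0.885²) = 2.148
Δt = γΔt₀ = 2.148 × 5.9 = 12.67 seconds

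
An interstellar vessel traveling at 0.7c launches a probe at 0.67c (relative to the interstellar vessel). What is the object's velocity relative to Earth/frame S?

u = (u' + v)/(1 + u'v/c²)
Numerator: 0.67 + 0.7 = 1.37
Denominator: 1 + 0.469 = 1.469
u = 1.37/1.469 = 0.9326c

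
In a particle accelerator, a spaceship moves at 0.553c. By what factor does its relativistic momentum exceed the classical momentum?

p_rel = γmv, p_class = mv
Ratio = γ = 1/√(1 - 0.553²)
= 1/√(0.694191) = 1.200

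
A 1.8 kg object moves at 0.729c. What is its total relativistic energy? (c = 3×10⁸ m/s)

γ = 1/√(1 - 0.729²) = 1.461
mc² = 1.8 × (3×10⁸)² = 1.620×10¹⁷ J
E = γmc² = 1.461 × 1.620×10¹⁷ = 2.367×10¹⁷ J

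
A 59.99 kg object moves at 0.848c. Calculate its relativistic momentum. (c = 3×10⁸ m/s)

γ = 1/√(1 - 0.848²) = 1.887
v = 0.848 × 3×10⁸ = 2.544×10⁸ m/s
p = γmv = 1.887 × 59.99 × 2.544×10⁸ = 2.880×10¹⁰ kg·m/s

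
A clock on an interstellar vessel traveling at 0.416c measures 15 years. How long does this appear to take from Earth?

Proper time Δt₀ = 15 years
γ = 1/√(1 - 0.416²) = 1.100
Δt = γΔt₀ = 1.100 × 15 = 16.50 years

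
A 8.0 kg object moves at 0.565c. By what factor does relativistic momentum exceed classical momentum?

p_rel = γmv, p_class = mv
Ratio = γ = 1/√(1 - 0.565²) = 1.212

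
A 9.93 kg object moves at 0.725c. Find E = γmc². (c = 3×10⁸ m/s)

γ = 1/√(1 - 0.725²) = 1.452
mc² = 9.93 × (3×10⁸)² = 8.937×10¹⁷ J
E = γmc² = 1.452 × 8.937×10¹⁷ = 1.298×10¹⁸ J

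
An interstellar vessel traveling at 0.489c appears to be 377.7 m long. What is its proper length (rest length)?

Contracted length L = 377.7 m
γ = 1/√(1 - 0.489²) = 1.1464
L₀ = γL = 1.1464 × 377.7 = 433.0 m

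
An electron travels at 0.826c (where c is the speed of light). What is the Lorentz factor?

v/c = 0.826, so (v/c)² = 0.682276
1 - (v/c)² = 0.317724
γ = 1/√(0.317724) = 1.774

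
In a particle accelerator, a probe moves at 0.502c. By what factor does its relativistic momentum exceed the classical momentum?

p_rel = γmv, p_class = mv
Ratio = γ = 1/√(1 - 0.502²)
= 1/√(0.747996) = 1.156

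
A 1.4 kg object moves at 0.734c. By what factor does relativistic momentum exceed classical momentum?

p_rel = γmv, p_class = mv
Ratio = γ = 1/√(1 - 0.734²) = 1.472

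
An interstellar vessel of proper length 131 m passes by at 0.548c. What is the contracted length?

Proper length L₀ = 131 m
γ = 1/√(1 - 0.548²) = 1.195
L = L₀/γ = 131/1.195 = 109.6 m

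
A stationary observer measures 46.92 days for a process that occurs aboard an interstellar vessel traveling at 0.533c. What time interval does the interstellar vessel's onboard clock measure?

Dilated time Δt = 46.92 days
γ = 1/√(1 - 0.533²) = 1.182
Δt₀ = Δt/γ = 46.92/1.182 = 39.70 days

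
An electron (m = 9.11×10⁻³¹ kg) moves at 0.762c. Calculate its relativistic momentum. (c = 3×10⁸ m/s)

γ = 1/√(1 - 0.762²) = 1.5442
v = 0.762 × 3×10⁸ = 2.286×10⁸ m/s
p = γmv = 1.5442 × 9.11×10⁻³¹ × 2.286×10⁸ = 3.216×10⁻²² kg·m/s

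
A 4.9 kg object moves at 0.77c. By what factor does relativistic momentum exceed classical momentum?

p_rel = γmv, p_class = mv
Ratio = γ = 1/√(1 - 0.77²) = 1.567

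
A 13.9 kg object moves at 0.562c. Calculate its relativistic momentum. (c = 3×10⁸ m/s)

γ = 1/√(1 - 0.562²) = 1.209
v = 0.562 × 3×10⁸ = 1.686×10⁸ m/s
p = γmv = 1.209 × 13.9 × 1.686×10⁸ = 2.833×10⁹ kg·m/s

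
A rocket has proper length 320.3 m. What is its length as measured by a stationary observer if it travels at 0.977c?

Proper length L₀ = 320.3 m
γ = 1/√(1 - 0.977²) = 4.6896
L = L₀/γ = 320.3/4.6896 = 68.30 m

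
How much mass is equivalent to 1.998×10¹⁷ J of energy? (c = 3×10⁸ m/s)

From E = mc², we get m = E/c²
c² = (3×10⁸)² = 9×10¹⁶ m²/s²
m = 1.998×10¹⁷ / 9×10¹⁶ = 2.220 kg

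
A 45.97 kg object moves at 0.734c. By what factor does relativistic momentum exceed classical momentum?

p_rel = γmv, p_class = mv
Ratio = γ = 1/√(1 - 0.734²) = 1.472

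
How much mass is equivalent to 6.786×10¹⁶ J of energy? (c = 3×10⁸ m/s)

From E = mc², we get m = E/c²
c² = (3×10⁸)² = 9×10¹⁶ m²/s²
m = 6.786×10¹⁶ / 9×10¹⁶ = 0.7540 kg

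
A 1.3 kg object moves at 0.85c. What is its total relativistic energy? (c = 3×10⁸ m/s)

γ = 1/√(1 - 0.85²) = 1.898
mc² = 1.3 × (3×10⁸)² = 1.170×10¹⁷ J
E = γmc² = 1.898 × 1.170×10¹⁷ = 2.221×10¹⁷ J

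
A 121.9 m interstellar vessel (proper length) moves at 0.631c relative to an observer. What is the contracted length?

Proper length L₀ = 121.9 m
γ = 1/√(1 - 0.631²) = 1.289
L = L₀/γ = 121.9/1.289 = 94.57 m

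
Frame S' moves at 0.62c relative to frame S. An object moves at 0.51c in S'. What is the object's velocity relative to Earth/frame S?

u = (u' + v)/(1 + u'v/c²)
Numerator: 0.51 + 0.62 = 1.13
Denominator: 1 + 0.3162 = 1.3162
u = 1.13/1.3162 = 0.8585c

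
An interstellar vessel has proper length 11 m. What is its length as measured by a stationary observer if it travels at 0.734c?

Proper length L₀ = 11 m
γ = 1/√(1 - 0.734²) = 1.4724
L = L₀/γ = 11/1.4724 = 7.471 m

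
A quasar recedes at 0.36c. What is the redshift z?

β = 0.36
(1+β)/(1-β) = 1.36/0.64 = 2.125
√(2.125) = 1.4577
z = 1.4577 - 1 = 0.4577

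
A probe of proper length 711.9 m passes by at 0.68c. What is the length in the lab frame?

Proper length L₀ = 711.9 m
γ = 1/√(1 - 0.68²) = 1.3639
L = L₀/γ = 711.9/1.3639 = 522.0 m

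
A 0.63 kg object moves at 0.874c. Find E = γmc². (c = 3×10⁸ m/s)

γ = 1/√(1 - 0.874²) = 2.058
mc² = 0.63 × (3×10⁸)² = 5.670×10¹⁶ J
E = γmc² = 2.058 × 5.670×10¹⁶ = 1.167×10¹⁷ J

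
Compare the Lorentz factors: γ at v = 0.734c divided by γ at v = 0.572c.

γ₁ = 1/√(1 - 0.734²) = 1.472
γ₂ = 1/√(1 - 0.572²) = 1.219
γ₁/γ₂ = 1.472/1.219 = 1.208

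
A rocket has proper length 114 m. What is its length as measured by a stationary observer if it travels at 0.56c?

Proper length L₀ = 114 m
γ = 1/√(1 - 0.56²) = 1.207
L = L₀/γ = 114/1.207 = 94.45 m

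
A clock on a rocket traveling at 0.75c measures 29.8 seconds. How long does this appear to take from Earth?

Proper time Δt₀ = 29.8 seconds
γ = 1/√(1 - 0.75²) = 1.5119
Δt = γΔt₀ = 1.5119 × 29.8 = 45.05 seconds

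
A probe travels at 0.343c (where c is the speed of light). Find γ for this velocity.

v/c = 0.343, so (v/c)² = 0.117649
1 - (v/c)² = 0.882351
γ = 1/√(0.882351) = 1.065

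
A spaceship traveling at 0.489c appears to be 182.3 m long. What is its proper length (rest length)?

Contracted length L = 182.3 m
γ = 1/√(1 - 0.489²) = 1.1464
L₀ = γL = 1.1464 × 182.3 = 209.0 m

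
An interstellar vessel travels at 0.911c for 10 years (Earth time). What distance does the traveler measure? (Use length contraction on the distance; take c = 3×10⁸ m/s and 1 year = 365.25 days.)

Earth distance: d = v × t = 0.911c × 10 yr = 8.625×10¹⁶ m
γ = 2.425
d' = d/γ = 8.625×10¹⁶/2.425 = 3.557×10¹⁶ m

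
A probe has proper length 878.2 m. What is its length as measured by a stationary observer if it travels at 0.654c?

Proper length L₀ = 878.2 m
γ = 1/√(1 - 0.654²) = 1.32189
L = L₀/γ = 878.2/1.32189 = 664.4 m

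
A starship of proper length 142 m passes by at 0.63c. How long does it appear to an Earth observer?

Proper length L₀ = 142 m
γ = 1/√(1 - 0.63²) = 1.2877
L = L₀/γ = 142/1.2877 = 110.3 m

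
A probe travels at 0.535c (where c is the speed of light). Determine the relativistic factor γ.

v/c = 0.535, so (v/c)² = 0.286225
1 - (v/c)² = 0.713775
γ = 1/√(0.713775) = 1.184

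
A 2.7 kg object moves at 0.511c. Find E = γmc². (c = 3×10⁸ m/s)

γ = 1/√(1 - 0.511²) = 1.1634
mc² = 2.7 × (3×10⁸)² = 2.430×10¹⁷ J
E = γmc² = 1.1634 × 2.430×10¹⁷ = 2.827×10¹⁷ J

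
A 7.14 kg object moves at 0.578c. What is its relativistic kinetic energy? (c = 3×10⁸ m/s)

γ = 1/√(1 - 0.578²) = 1.22543
γ - 1 = 0.22543
KE = (γ-1)mc² = 0.22543 × 7.14 × (3×10⁸)² = 1.449×10¹⁷ J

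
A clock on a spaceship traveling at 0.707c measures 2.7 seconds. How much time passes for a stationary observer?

Proper time Δt₀ = 2.7 seconds
γ = 1/√(1 - 0.707²) = 1.414
Δt = γΔt₀ = 1.414 × 2.7 = 3.818 seconds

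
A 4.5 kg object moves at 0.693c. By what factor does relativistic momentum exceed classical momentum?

p_rel = γmv, p_class = mv
Ratio = γ = 1/√(1 - 0.693²) = 1.387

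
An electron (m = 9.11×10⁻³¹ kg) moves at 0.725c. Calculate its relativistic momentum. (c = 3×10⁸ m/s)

γ = 1/√(1 - 0.725²) = 1.452
v = 0.725 × 3×10⁸ = 2.175×10⁸ m/s
p = γmv = 1.452 × 9.11×10⁻³¹ × 2.175×10⁸ = 2.877×10⁻²² kg·m/s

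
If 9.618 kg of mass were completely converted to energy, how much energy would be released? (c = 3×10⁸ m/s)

Using E = mc²:
c² = (3×10⁸)² = 9×10¹⁶ m²/s²
E = 9.618 × 9×10¹⁶ = 8.656×10¹⁷ J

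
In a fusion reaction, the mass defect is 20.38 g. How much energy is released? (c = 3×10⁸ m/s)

Convert mass defect: Δm = 20.38 g = 0.02038 kg
E = Δm·c² = 0.02038 × (3×10⁸)²
= 0.02038 × 9×10¹⁶ = 1.834×10¹⁵ J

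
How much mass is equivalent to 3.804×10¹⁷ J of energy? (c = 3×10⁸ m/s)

From E = mc², we get m = E/c²
c² = (3×10⁸)² = 9×10¹⁶ m²/s²
m = 3.804×10¹⁷ / 9×10¹⁶ = 4.227 kg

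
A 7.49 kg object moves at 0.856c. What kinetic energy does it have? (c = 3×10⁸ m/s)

γ = 1/√(1 - 0.856²) = 1.9343
γ - 1 = 0.9343
KE = (γ-1)mc² = 0.9343 × 7.49 × (3×10⁸)² = 6.298×10¹⁷ J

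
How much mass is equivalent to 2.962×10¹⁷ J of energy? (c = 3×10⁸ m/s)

From E = mc², we get m = E/c²
c² = (3×10⁸)² = 9×10¹⁶ m²/s²
m = 2.962×10¹⁷ / 9×10¹⁶ = 3.291 kg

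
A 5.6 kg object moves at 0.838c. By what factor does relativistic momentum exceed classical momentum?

p_rel = γmv, p_class = mv
Ratio = γ = 1/√(1 - 0.838²) = 1.833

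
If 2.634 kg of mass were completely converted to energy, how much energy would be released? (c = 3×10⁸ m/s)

Using E = mc²:
c² = (3×10⁸)² = 9×10¹⁶ m²/s²
E = 2.634 × 9×10¹⁶ = 2.371×10¹⁷ J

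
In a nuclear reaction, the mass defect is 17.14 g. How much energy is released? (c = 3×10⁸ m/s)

Convert mass defect: Δm = 17.14 g = 0.01714 kg
E = Δm·c² = 0.01714 × (3×10⁸)²
= 0.01714 × 9×10¹⁶ = 1.543×10¹⁵ J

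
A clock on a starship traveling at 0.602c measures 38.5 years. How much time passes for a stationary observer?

Proper time Δt₀ = 38.5 years
γ = 1/√(1 - 0.602²) = 1.2524
Δt = γΔt₀ = 1.2524 × 38.5 = 48.22 years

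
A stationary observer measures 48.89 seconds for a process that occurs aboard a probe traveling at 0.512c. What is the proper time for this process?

Dilated time Δt = 48.89 seconds
γ = 1/√(1 - 0.512²) = 1.164
Δt₀ = Δt/γ = 48.89/1.164 = 42.00 seconds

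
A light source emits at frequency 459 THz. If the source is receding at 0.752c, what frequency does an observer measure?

β = v/c = 0.752
(1-β)/(1+β) = 0.248/1.752 = 0.14155
Doppler factor = √(0.14155) = 0.3762
f_obs = 459 × 0.3762 = 172.7 THz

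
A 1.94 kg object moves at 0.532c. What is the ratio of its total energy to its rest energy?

E = γmc², E₀ = mc²
E/E₀ = γ = 1/√(1 - 0.532²) = 1.181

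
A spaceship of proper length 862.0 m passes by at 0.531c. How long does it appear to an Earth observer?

Proper length L₀ = 862.0 m
γ = 1/√(1 - 0.531²) = 1.1801
L = L₀/γ = 862.0/1.1801 = 730.4 m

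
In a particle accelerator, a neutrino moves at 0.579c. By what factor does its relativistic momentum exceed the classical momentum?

p_rel = γmv, p_class = mv
Ratio = γ = 1/√(1 - 0.579²)
= 1/√(0.664759) = 1.227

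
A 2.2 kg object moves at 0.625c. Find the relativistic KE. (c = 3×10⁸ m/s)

γ = 1/√(1 - 0.625²) = 1.281
γ - 1 = 0.2810
KE = (γ-1)mc² = 0.2810 × 2.2 × (3×10⁸)² = 5.564×10¹⁶ J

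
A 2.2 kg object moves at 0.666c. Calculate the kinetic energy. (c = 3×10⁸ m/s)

γ = 1/√(1 - 0.666²) = 1.34057
γ - 1 = 0.34057
KE = (γ-1)mc² = 0.34057 × 2.2 × (3×10⁸)² = 6.743×10¹⁶ J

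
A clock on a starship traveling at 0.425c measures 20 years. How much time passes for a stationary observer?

Proper time Δt₀ = 20 years
γ = 1/√(1 - 0.425²) = 1.1047
Δt = γΔt₀ = 1.1047 × 20 = 22.09 years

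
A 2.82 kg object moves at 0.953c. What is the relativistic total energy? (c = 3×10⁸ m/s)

γ = 1/√(1 - 0.953²) = 3.3007
mc² = 2.82 × (3×10⁸)² = 2.538×10¹⁷ J
E = γmc² = 3.3007 × 2.538×10¹⁷ = 8.377×10¹⁷ J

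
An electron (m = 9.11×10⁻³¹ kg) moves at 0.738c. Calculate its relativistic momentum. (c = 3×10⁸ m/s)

γ = 1/√(1 - 0.738²) = 1.482
v = 0.738 × 3×10⁸ = 2.214×10⁸ m/s
p = γmv = 1.482 × 9.11×10⁻³¹ × 2.214×10⁸ = 2.989×10⁻²² kg·m/s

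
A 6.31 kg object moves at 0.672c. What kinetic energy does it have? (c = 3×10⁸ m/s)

γ = 1/√(1 - 0.672²) = 1.35035
γ - 1 = 0.35035
KE = (γ-1)mc² = 0.35035 × 6.31 × (3×10⁸)² = 1.990×10¹⁷ J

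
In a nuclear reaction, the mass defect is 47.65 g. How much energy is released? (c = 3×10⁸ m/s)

Convert mass defect: Δm = 47.65 g = 0.04765 kg
E = Δm·c² = 0.04765 × (3×10⁸)²
= 0.04765 × 9×10¹⁶ = 4.289×10¹⁵ J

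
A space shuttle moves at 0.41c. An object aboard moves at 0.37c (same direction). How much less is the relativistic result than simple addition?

Classical: u' + v = 0.37 + 0.41 = 0.78c
Relativistic: u = (0.37 + 0.41)/(1 + 0.1517) = 0.78/1.1517 = 0.6773c
Difference: 0.78 - 0.6773 = 0.1027c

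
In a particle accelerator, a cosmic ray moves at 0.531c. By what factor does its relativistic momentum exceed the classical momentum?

p_rel = γmv, p_class = mv
Ratio = γ = 1/√(1 - 0.531²)
= 1/√(0.718039) = 1.180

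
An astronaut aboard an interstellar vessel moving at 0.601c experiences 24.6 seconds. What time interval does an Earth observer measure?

Proper time Δt₀ = 24.6 seconds
γ = 1/√(1 - 0.601²) = 1.2512
Δt = γΔt₀ = 1.2512 × 24.6 = 30.78 seconds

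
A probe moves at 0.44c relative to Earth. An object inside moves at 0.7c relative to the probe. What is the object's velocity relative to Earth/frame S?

u = (u' + v)/(1 + u'v/c²)
Numerator: 0.7 + 0.44 = 1.14
Denominator: 1 + 0.308 = 1.308
u = 1.14/1.308 = 0.8716c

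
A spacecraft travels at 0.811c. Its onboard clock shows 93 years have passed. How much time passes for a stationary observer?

Proper time Δt₀ = 93 years
γ = 1/√(1 - 0.811²) = 1.7093
Δt = γΔt₀ = 1.7093 × 93 = 159.0 years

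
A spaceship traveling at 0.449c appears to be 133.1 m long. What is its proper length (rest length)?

Contracted length L = 133.1 m
γ = 1/√(1 - 0.449²) = 1.1192
L₀ = γL = 1.1192 × 133.1 = 149.0 m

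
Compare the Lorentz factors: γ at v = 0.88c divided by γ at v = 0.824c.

γ₁ = 1/√(1 - 0.88²) = 2.105
γ₂ = 1/√(1 - 0.824²) = 1.765
γ₁/γ₂ = 2.105/1.765 = 1.193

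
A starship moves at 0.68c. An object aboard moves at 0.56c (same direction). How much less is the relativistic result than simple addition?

Classical: u' + v = 0.56 + 0.68 = 1.24c
Relativistic: u = (0.56 + 0.68)/(1 + 0.3808) = 1.24/1.3808 = 0.8980c
Difference: 1.24 - 0.8980 = 0.3420c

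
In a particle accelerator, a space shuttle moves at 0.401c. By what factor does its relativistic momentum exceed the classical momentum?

p_rel = γmv, p_class = mv
Ratio = γ = 1/√(1 - 0.401²)
= 1/√(0.839199) = 1.092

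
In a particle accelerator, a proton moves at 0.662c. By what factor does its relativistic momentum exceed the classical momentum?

p_rel = γmv, p_class = mv
Ratio = γ = 1/√(1 - 0.662²)
= 1/√(0.561756) = 1.334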